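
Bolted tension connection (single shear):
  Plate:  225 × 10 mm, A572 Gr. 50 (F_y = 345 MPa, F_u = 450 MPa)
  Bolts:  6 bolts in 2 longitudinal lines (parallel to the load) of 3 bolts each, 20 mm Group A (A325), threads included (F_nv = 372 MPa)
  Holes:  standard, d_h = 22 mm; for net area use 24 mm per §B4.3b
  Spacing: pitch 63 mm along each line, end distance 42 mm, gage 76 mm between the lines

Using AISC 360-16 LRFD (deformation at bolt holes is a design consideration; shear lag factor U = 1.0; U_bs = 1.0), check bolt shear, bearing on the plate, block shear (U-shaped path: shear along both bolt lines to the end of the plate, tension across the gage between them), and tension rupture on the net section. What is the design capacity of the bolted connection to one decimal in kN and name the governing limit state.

Bolt shear: A_b = π(20)²/4 = 314.16 mm². φR_n = 0.75 × 372 × 314.16 × 6 × 1 = 525.9 kN.
Bearing (10 mm plate, F_u = 450 MPa): end bolts L_c = 42 − 22/2 = 31, R_n = min(1.2×31×10×450, 2.4×20×10×450) = 167.4 kN/bolt; interior L_c = 63 − 22 = 41, R_n = 216 kN/bolt. φR_n = 0.75 × (2×167.4 + 4×216) = 899.1 kN.
Block shear: shear path 2×[42+2×63] = 2×168 mm, A_gv = 3360, A_nv = 2×(168 − 2.5×24)×10 = 2160 mm²; tension across gage: (76 − 1×24)×10 = 520 mm². R_n = min(0.6×450×2160, 0.6×345×3360) + 1.0×450×520 = min(583.2, 695.52) + 234 = 817.2 kN. φR_n = 0.75 × 817.2 = 612.9 kN.
Tension rupture (net): A_n = (225 − 2×24)×10 = 1770 mm² (U = 1.0, A_e = A_n). φR_n = 0.75 × 450 × 1770 = 597.4 kN.
Governing: min(525.9, 899.1, 612.9, 597.4) = 525.9 kN → bolt shear.

525.9 kN (bolt shear governs)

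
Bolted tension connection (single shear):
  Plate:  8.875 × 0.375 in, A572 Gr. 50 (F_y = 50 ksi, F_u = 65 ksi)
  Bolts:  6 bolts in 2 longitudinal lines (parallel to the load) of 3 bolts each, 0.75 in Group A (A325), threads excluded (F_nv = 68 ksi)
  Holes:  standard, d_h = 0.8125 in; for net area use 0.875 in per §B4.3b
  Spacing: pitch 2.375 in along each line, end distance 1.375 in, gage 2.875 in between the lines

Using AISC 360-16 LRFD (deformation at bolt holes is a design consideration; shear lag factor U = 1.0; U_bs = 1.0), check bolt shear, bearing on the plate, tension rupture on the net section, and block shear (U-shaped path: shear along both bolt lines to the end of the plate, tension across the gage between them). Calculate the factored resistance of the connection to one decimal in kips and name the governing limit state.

122.9 kips (block shear governs)

Bolt shear: A_b = π(0.75)²/4 = 0.44179 in². φR_n = 0.75 × 68 × 0.44179 × 6 × 1 = 135.2 kips.
Bearing (0.375 in plate, F_u = 65 ksi): end bolts L_c = 1.375 − 0.8125/2 = 0.96875, R_n = min(1.2×0.96875×0.375×65, 2.4×0.75×0.375×65) = 28.336 kips/bolt; interior L_c = 2.375 − 0.8125 = 1.5625, R_n = 43.875 kips/bolt. φR_n = 0.75 × (2×28.336 + 4×43.875) = 174.1 kips.
Tension rupture (net): A_n = (8.875 − 2×0.875)×0.375 = 2.6719 in² (U = 1.0, A_e = A_n). φR_n = 0.75 × 65 × 2.6719 = 130.3 kips.
Block shear: shear path 2×[1.375+2×2.375] = 2×6.125 in, A_gv = 4.5938, A_nv = 2×(6.125 − 2.5×0.875)×0.375 = 2.9531 in²; tension across gage: (2.875 − 1×0.875)×0.375 = 0.75 in². R_n = min(0.6×65×2.9531, 0.6×50×4.5938) + 1.0×65×0.75 = min(115.17, 137.81) + 48.75 = 163.92 kips. φR_n = 0.75 × 163.92 = 122.9 kips.
Governing: min(135.2, 174.1, 130.3, 122.9) = 122.9 kips → block shear.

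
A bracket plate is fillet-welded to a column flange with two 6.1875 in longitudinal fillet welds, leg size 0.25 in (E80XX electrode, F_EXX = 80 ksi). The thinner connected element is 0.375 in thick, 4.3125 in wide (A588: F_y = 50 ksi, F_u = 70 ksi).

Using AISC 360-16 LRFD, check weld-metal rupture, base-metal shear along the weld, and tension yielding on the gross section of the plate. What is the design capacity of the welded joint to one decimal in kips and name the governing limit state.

72.8 kips (gross-section yield governs)

Weld metal: throat = 0.707×0.25 = 0.17675 in, L = 2×6.1875 = 12.375 in. φR_n = 0.75 × 0.6 × 80 × 0.17675 × 12.375 = 78.7 kips.
Base metal shear (0.375 in plate): yield φR_n = 1.0×0.6×50×0.375×12.375 = 139.2 kips; rupture φR_n = 0.75×0.6×70×0.375×12.375 = 146.2 kips; take 139.2 kips (yield).
Tension yield (gross): A_g = 4.3125×0.375 = 1.6172 in². φR_n = 0.90 × 50 × 1.6172 = 72.8 kips.
Governing: min(78.7, 139.2, 72.8) = 72.8 kips → gross-section yield.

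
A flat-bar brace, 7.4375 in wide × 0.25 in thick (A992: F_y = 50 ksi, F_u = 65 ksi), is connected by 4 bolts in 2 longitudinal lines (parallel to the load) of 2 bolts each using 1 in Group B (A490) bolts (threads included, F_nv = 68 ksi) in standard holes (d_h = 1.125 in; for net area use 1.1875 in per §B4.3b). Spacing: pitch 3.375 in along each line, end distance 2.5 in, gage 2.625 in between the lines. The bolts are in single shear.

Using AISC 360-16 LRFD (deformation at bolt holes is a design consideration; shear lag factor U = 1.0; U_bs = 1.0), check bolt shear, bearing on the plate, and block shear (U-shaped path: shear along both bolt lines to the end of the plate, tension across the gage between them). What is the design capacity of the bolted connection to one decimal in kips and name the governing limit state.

77.4 kips (block shear governs)

Bolt shear: A_b = π(1)²/4 = 0.7854 in². φR_n = 0.75 × 68 × 0.7854 × 4 × 1 = 160.2 kips.
Bearing (0.25 in plate, F_u = 65 ksi): end bolts L_c = 2.5 − 1.125/2 = 1.9375, R_n = min(1.2×1.9375×0.25×65, 2.4×1×0.25×65) = 37.781 kips/bolt; interior L_c = 3.375 − 1.125 = 2.25, R_n = 39 kips/bolt. φR_n = 0.75 × (2×37.781 + 2×39) = 115.2 kips.
Block shear: shear path 2×[2.5+1×3.375] = 2×5.875 in, A_gv = 2.9375, A_nv = 2×(5.875 − 1.5×1.1875)×0.25 = 2.0469 in²; tension across gage: (2.625 − 1×1.1875)×0.25 = 0.35938 in². R_n = min(0.6×65×2.0469, 0.6×50×2.9375) + 1.0×65×0.35938 = min(79.829, 88.125) + 23.36 = 103.19 kips. φR_n = 0.75 × 103.19 = 77.4 kips.
Governing: min(160.2, 115.2, 77.4) = 77.4 kips → block shear.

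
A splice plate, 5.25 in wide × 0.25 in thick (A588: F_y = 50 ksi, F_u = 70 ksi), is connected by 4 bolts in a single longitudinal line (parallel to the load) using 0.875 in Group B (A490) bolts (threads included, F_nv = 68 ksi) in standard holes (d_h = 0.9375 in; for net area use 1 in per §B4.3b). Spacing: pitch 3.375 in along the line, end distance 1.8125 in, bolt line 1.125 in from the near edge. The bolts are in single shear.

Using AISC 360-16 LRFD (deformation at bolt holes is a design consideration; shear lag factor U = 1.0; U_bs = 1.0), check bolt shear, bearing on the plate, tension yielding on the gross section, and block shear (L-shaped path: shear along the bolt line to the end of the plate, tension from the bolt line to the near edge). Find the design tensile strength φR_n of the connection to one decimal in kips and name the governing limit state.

Bolt shear: A_b = π(0.875)²/4 = 0.60132 in². φR_n = 0.75 × 68 × 0.60132 × 4 × 1 = 122.7 kips.
Bearing (0.25 in plate, F_u = 70 ksi): end bolts L_c = 1.8125 − 0.9375/2 = 1.34375, R_n = min(1.2×1.34375×0.25×70, 2.4×0.875×0.25×70) = 28.219 kips/bolt; interior L_c = 3.375 − 0.9375 = 2.4375, R_n = 36.75 kips/bolt. φR_n = 0.75 × (1×28.219 + 3×36.75) = 103.9 kips.
Tension yield (gross): A_g = 5.25×0.25 = 1.3125 in². φR_n = 0.90 × 50 × 1.3125 = 59.1 kips.
Block shear: shear path 1×[1.8125+3×3.375] = 1×11.9375 in, A_gv = 2.9844, A_nv = 1×(11.9375 − 3.5×1)×0.25 = 2.1094 in²; tension to near edge: (1.125 − 0.5×1)×0.25 = 0.15625 in². R_n = min(0.6×70×2.1094, 0.6×50×2.9844) + 1.0×70×0.15625 = min(88.595, 89.532) + 10.938 = 99.533 kips. φR_n = 0.75 × 99.533 = 74.6 kips.
Governing: min(122.7, 103.9, 59.1, 74.6) = 59.1 kips → gross-section yield.

59.1 kips (gross-section yield governs)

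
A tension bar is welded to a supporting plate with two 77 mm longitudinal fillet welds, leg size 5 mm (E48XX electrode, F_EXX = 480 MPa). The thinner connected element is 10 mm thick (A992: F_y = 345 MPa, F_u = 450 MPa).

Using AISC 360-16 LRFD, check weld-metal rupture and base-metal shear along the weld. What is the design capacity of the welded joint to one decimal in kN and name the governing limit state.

Weld metal: throat = 0.707×5 = 3.535 mm, L = 2×77 = 154 mm. φR_n = 0.75 × 0.6 × 480 × 3.535 × 154 = 117.6 kN.
Base metal shear (10 mm plate): yield φR_n = 1.0×0.6×345×10×154 = 318.8 kN; rupture φR_n = 0.75×0.6×450×10×154 = 311.9 kN; take 311.9 kN (rupture).
Governing: min(117.6, 311.9) = 117.6 kN → weld metal.

117.6 kN (weld metal governs)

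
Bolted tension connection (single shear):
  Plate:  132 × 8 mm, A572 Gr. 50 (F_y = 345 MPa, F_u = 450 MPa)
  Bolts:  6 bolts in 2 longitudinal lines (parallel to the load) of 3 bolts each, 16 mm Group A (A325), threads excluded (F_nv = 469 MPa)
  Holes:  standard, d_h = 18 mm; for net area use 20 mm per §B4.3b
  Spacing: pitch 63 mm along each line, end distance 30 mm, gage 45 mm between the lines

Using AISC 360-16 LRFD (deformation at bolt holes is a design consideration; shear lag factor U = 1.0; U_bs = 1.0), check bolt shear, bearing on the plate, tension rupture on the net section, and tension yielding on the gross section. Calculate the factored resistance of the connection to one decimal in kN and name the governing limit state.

248.4 kN (net-section rupture governs)

Bolt shear: A_b = π(16)²/4 = 201.06 mm². φR_n = 0.75 × 469 × 201.06 × 6 × 1 = 424.3 kN.
Bearing (8 mm plate, F_u = 450 MPa): end bolts L_c = 30 − 18/2 = 21, R_n = min(1.2×21×8×450, 2.4×16×8×450) = 90.72 kN/bolt; interior L_c = 63 − 18 = 45, R_n = 138.24 kN/bolt. φR_n = 0.75 × (2×90.72 + 4×138.24) = 550.8 kN.
Tension rupture (net): A_n = (132 − 2×20)×8 = 736 mm² (U = 1.0, A_e = A_n). φR_n = 0.75 × 450 × 736 = 248.4 kN.
Tension yield (gross): A_g = 132×8 = 1056 mm². φR_n = 0.90 × 345 × 1056 = 327.9 kN.
Governing: min(424.3, 550.8, 248.4, 327.9) = 248.4 kN → net-section rupture.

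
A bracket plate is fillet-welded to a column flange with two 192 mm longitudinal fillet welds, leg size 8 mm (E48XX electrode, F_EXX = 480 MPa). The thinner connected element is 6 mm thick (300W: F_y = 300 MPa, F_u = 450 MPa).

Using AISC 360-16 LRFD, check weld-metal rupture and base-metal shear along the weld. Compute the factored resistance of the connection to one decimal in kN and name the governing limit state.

Weld metal: throat = 0.707×8 = 5.656 mm, L = 2×192 = 384 mm. φR_n = 0.75 × 0.6 × 480 × 5.656 × 384 = 469.1 kN.
Base metal shear (6 mm plate): yield φR_n = 1.0×0.6×300×6×384 = 414.7 kN; rupture φR_n = 0.75×0.6×450×6×384 = 466.6 kN; take 414.7 kN (yield).
Governing: min(469.1, 414.7) = 414.7 kN → base-metal shear.

414.7 kN (base-metal shear governs)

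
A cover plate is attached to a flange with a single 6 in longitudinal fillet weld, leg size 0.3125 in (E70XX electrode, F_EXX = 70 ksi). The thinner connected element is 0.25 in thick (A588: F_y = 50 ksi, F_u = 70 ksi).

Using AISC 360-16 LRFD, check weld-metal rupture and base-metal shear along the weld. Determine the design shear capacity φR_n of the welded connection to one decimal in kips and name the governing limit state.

Weld metal: throat = 0.707×0.3125 = 0.22094 in, L = 6 in. φR_n = 0.75 × 0.6 × 70 × 0.22094 × 6 = 41.8 kips.
Base metal shear (0.25 in plate): yield φR_n = 1.0×0.6×50×0.25×6 = 45.0 kips; rupture φR_n = 0.75×0.6×70×0.25×6 = 47.3 kips; take 45.0 kips (yield).
Governing: min(41.8, 45.0) = 41.8 kips → weld metal.

41.8 kips (weld metal governs)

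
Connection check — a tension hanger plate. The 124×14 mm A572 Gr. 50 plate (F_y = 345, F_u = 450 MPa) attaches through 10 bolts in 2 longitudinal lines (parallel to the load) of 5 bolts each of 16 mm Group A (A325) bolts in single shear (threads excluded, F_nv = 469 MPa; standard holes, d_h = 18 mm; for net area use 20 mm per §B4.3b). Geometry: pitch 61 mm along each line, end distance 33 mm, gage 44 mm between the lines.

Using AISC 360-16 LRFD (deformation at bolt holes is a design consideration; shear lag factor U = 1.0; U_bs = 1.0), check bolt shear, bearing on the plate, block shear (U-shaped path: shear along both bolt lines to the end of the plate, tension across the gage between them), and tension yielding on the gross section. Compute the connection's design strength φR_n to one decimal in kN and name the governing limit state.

539.0 kN (gross-section yield governs)

Bolt shear: A_b = π(16)²/4 = 201.06 mm². φR_n = 0.75 × 469 × 201.06 × 10 × 1 = 707.2 kN.
Bearing (14 mm plate, F_u = 450 MPa): end bolts L_c = 33 − 18/2 = 24, R_n = min(1.2×24×14×450, 2.4×16×14×450) = 181.44 kN/bolt; interior L_c = 61 − 18 = 43, R_n = 241.92 kN/bolt. φR_n = 0.75 × (2×181.44 + 8×241.92) = 1723.7 kN.
Block shear: shear path 2×[33+4×61] = 2×277 mm, A_gv = 7756, A_nv = 2×(277 − 4.5×20)×14 = 5236 mm²; tension across gage: (44 − 1×20)×14 = 336 mm². R_n = min(0.6×450×5236, 0.6×345×7756) + 1.0×450×336 = min(1413.7, 1605.5) + 151.2 = 1564.9 kN. φR_n = 0.75 × 1564.9 = 1173.7 kN.
Tension yield (gross): A_g = 124×14 = 1736 mm². φR_n = 0.90 × 345 × 1736 = 539.0 kN.
Governing: min(707.2, 1723.7, 1173.7, 539.0) = 539.0 kN → gross-section yield.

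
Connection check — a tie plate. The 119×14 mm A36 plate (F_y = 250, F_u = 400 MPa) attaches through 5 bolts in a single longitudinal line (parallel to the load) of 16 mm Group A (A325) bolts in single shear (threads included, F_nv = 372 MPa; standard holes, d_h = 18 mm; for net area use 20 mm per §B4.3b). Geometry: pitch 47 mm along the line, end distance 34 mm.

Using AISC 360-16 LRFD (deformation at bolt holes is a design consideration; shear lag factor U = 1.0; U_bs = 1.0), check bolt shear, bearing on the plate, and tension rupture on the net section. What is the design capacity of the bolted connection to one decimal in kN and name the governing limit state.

Bolt shear: A_b = π(16)²/4 = 201.06 mm². φR_n = 0.75 × 372 × 201.06 × 5 × 1 = 280.5 kN.
Bearing (14 mm plate, F_u = 400 MPa): end bolts L_c = 34 − 18/2 = 25, R_n = min(1.2×25×14×400, 2.4×16×14×400) = 168 kN/bolt; interior L_c = 47 − 18 = 29, R_n = 194.88 kN/bolt. φR_n = 0.75 × (1×168 + 4×194.88) = 710.6 kN.
Tension rupture (net): A_n = (119 − 1×20)×14 = 1386 mm² (U = 1.0, A_e = A_n). φR_n = 0.75 × 400 × 1386 = 415.8 kN.
Governing: min(280.5, 710.6, 415.8) = 280.5 kN → bolt shear.

280.5 kN (bolt shear governs)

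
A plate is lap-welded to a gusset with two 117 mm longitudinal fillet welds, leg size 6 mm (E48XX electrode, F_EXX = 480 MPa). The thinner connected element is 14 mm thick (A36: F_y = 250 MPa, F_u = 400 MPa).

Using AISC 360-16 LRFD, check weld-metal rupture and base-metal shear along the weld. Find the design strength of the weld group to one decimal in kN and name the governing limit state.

Weld metal: throat = 0.707×6 = 4.242 mm, L = 2×117 = 234 mm. φR_n = 0.75 × 0.6 × 480 × 4.242 × 234 = 214.4 kN.
Base metal shear (14 mm plate): yield φR_n = 1.0×0.6×250×14×234 = 491.4 kN; rupture φR_n = 0.75×0.6×400×14×234 = 589.7 kN; take 491.4 kN (yield).
Governing: min(214.4, 491.4) = 214.4 kN → weld metal.

214.4 kN (weld metal governs)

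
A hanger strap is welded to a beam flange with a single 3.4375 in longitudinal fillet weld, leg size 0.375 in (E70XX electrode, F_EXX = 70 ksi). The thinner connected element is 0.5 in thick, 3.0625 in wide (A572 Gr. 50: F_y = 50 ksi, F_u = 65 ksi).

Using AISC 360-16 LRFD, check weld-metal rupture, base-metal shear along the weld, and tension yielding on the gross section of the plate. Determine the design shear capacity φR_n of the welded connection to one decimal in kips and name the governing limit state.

Weld metal: throat = 0.707×0.375 = 0.26513 in, L = 3.4375 in. φR_n = 0.75 × 0.6 × 70 × 0.26513 × 3.4375 = 28.7 kips.
Base metal shear (0.5 in plate): yield φR_n = 1.0×0.6×50×0.5×3.4375 = 51.6 kips; rupture φR_n = 0.75×0.6×65×0.5×3.4375 = 50.3 kips; take 50.3 kips (rupture).
Tension yield (gross): A_g = 3.0625×0.5 = 1.5313 in². φR_n = 0.90 × 50 × 1.5313 = 68.9 kips.
Governing: min(28.7, 50.3, 68.9) = 28.7 kips → weld metal.

28.7 kips (weld metal governs)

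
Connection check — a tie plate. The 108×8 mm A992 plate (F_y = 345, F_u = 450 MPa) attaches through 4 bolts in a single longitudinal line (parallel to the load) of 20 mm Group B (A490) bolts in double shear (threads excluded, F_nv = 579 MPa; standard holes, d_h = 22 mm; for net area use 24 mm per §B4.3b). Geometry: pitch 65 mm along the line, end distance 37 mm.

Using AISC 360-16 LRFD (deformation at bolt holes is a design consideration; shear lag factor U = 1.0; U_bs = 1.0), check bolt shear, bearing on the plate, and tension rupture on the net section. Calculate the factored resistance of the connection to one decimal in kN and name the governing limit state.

Bolt shear: A_b = π(20)²/4 = 314.16 mm². φR_n = 0.75 × 579 × 314.16 × 4 × 2 = 1091.4 kN.
Bearing (8 mm plate, F_u = 450 MPa): end bolts L_c = 37 − 22/2 = 26, R_n = min(1.2×26×8×450, 2.4×20×8×450) = 112.32 kN/bolt; interior L_c = 65 − 22 = 43, R_n = 172.8 kN/bolt. φR_n = 0.75 × (1×112.32 + 3×172.8) = 473.0 kN.
Tension rupture (net): A_n = (108 − 1×24)×8 = 672 mm² (U = 1.0, A_e = A_n). φR_n = 0.75 × 450 × 672 = 226.8 kN.
Governing: min(1091.4, 473.0, 226.8) = 226.8 kN → net-section rupture.

226.8 kN (net-section rupture governs)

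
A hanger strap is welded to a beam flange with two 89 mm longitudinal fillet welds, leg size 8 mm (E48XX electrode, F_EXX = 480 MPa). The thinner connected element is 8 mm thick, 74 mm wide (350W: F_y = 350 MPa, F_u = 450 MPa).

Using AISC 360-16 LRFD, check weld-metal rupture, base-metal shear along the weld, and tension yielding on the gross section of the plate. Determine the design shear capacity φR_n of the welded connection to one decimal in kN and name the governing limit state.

Weld metal: throat = 0.707×8 = 5.656 mm, L = 2×89 = 178 mm. φR_n = 0.75 × 0.6 × 480 × 5.656 × 178 = 217.5 kN.
Base metal shear (8 mm plate): yield φR_n = 1.0×0.6×350×8×178 = 299.0 kN; rupture φR_n = 0.75×0.6×450×8×178 = 288.4 kN; take 288.4 kN (rupture).
Tension yield (gross): A_g = 74×8 = 592 mm². φR_n = 0.90 × 350 × 592 = 186.5 kN.
Governing: min(217.5, 288.4, 186.5) = 186.5 kN → gross-section yield.

186.5 kN (gross-section yield governs)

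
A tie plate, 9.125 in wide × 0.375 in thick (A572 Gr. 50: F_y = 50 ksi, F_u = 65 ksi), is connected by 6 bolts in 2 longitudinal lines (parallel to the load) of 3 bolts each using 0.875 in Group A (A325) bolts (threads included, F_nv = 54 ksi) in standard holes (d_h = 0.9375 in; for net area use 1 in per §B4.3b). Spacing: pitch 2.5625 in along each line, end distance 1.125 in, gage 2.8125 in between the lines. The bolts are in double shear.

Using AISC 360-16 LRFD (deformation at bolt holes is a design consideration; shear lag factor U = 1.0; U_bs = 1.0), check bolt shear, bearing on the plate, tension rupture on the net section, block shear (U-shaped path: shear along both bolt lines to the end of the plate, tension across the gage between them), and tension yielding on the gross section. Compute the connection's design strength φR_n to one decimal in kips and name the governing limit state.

115.4 kips (block shear governs)

Bolt shear: A_b = π(0.875)²/4 = 0.60132 in². φR_n = 0.75 × 54 × 0.60132 × 6 × 2 = 292.2 kips.
Bearing (0.375 in plate, F_u = 65 ksi): end bolts L_c = 1.125 − 0.9375/2 = 0.65625, R_n = min(1.2×0.65625×0.375×65, 2.4×0.875×0.375×65) = 19.195 kips/bolt; interior L_c = 2.5625 − 0.9375 = 1.625, R_n = 47.531 kips/bolt. φR_n = 0.75 × (2×19.195 + 4×47.531) = 171.4 kips.
Tension rupture (net): A_n = (9.125 − 2×1)×0.375 = 2.6719 in² (U = 1.0, A_e = A_n). φR_n = 0.75 × 65 × 2.6719 = 130.3 kips.
Block shear: shear path 2×[1.125+2×2.5625] = 2×6.25 in, A_gv = 4.6875, A_nv = 2×(6.25 − 2.5×1)×0.375 = 2.8125 in²; tension across gage: (2.8125 − 1×1)×0.375 = 0.67969 in². R_n = min(0.6×65×2.8125, 0.6×50×4.6875) + 1.0×65×0.67969 = min(109.69, 140.63) + 44.18 = 153.87 kips. φR_n = 0.75 × 153.87 = 115.4 kips.
Tension yield (gross): A_g = 9.125×0.375 = 3.4219 in². φR_n = 0.90 × 50 × 3.4219 = 154.0 kips.
Governing: min(292.2, 171.4, 130.3, 115.4, 154.0) = 115.4 kips → block shear.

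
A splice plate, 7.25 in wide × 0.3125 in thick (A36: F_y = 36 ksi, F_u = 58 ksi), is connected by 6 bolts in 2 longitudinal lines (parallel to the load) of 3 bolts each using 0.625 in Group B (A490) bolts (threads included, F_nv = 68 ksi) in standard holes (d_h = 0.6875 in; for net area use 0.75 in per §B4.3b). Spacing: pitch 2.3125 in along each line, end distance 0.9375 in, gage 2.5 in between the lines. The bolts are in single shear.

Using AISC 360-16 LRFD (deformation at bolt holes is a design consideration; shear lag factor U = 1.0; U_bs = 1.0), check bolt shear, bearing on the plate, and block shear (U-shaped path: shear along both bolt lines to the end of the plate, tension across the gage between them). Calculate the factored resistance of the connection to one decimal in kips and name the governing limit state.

80.1 kips (block shear governs)

Bolt shear: A_b = π(0.625)²/4 = 0.3068 in². φR_n = 0.75 × 68 × 0.3068 × 6 × 1 = 93.9 kips.
Bearing (0.3125 in plate, F_u = 58 ksi): end bolts L_c = 0.9375 − 0.6875/2 = 0.59375, R_n = min(1.2×0.59375×0.3125×58, 2.4×0.625×0.3125×58) = 12.914 kips/bolt; interior L_c = 2.3125 − 0.6875 = 1.625, R_n = 27.188 kips/bolt. φR_n = 0.75 × (2×12.914 + 4×27.188) = 100.9 kips.
Block shear: shear path 2×[0.9375+2×2.3125] = 2×5.5625 in, A_gv = 3.4766, A_nv = 2×(5.5625 − 2.5×0.75)×0.3125 = 2.3047 in²; tension across gage: (2.5 − 1×0.75)×0.3125 = 0.54688 in². R_n = min(0.6×58×2.3047, 0.6×36×3.4766) + 1.0×58×0.54688 = min(80.204, 75.095) + 31.719 = 106.81 kips. φR_n = 0.75 × 106.81 = 80.1 kips.
Governing: min(93.9, 100.9, 80.1) = 80.1 kips → block shear.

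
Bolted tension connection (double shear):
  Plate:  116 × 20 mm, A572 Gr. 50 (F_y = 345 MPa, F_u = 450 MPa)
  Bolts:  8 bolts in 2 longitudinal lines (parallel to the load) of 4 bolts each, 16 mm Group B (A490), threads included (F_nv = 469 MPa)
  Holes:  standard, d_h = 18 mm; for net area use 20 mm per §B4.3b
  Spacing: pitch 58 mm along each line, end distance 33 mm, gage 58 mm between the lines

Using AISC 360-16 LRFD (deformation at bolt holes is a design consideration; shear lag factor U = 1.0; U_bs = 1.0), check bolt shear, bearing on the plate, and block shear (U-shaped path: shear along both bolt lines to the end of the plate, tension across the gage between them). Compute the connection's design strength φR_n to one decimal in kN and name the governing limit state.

Bolt shear: A_b = π(16)²/4 = 201.06 mm². φR_n = 0.75 × 469 × 201.06 × 8 × 2 = 1131.6 kN.
Bearing (20 mm plate, F_u = 450 MPa): end bolts L_c = 33 − 18/2 = 24, R_n = min(1.2×24×20×450, 2.4×16×20×450) = 259.2 kN/bolt; interior L_c = 58 − 18 = 40, R_n = 345.6 kN/bolt. φR_n = 0.75 × (2×259.2 + 6×345.6) = 1944.0 kN.
Block shear: shear path 2×[33+3×58] = 2×207 mm, A_gv = 8280, A_nv = 2×(207 − 3.5×20)×20 = 5480 mm²; tension across gage: (58 − 1×20)×20 = 760 mm². R_n = min(0.6×450×5480, 0.6×345×8280) + 1.0×450×760 = min(1479.6, 1714) + 342 = 1821.6 kN. φR_n = 0.75 × 1821.6 = 1366.2 kN.
Governing: min(1131.6, 1944.0, 1366.2) = 1131.6 kN → bolt shear.

1131.6 kN (bolt shear governs)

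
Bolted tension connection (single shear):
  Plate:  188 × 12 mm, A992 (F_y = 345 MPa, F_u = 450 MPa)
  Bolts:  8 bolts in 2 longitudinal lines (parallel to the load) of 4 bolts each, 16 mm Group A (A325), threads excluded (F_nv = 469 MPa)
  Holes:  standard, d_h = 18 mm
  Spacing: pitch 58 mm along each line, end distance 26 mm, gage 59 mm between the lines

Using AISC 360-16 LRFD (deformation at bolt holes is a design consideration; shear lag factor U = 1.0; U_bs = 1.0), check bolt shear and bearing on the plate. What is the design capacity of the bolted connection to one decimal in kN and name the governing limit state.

Bolt shear: A_b = π(16)²/4 = 201.06 mm². φR_n = 0.75 × 469 × 201.06 × 8 × 1 = 565.8 kN.
Bearing (12 mm plate, F_u = 450 MPa): end bolts L_c = 26 − 18/2 = 17, R_n = min(1.2×17×12×450, 2.4×16×12×450) = 110.16 kN/bolt; interior L_c = 58 − 18 = 40, R_n = 207.36 kN/bolt. φR_n = 0.75 × (2×110.16 + 6×207.36) = 1098.4 kN.
Governing: min(565.8, 1098.4) = 565.8 kN → bolt shear.

565.8 kN (bolt shear governs)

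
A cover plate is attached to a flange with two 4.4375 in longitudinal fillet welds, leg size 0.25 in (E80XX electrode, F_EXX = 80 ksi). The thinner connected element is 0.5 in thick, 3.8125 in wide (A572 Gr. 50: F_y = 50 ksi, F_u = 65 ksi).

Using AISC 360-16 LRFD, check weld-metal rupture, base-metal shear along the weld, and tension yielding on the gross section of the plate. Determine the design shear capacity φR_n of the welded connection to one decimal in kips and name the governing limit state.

Weld metal: throat = 0.707×0.25 = 0.17675 in, L = 2×4.4375 = 8.875 in. φR_n = 0.75 × 0.6 × 80 × 0.17675 × 8.875 = 56.5 kips.
Base metal shear (0.5 in plate): yield φR_n = 1.0×0.6×50×0.5×8.875 = 133.1 kips; rupture φR_n = 0.75×0.6×65×0.5×8.875 = 129.8 kips; take 129.8 kips (rupture).
Tension yield (gross): A_g = 3.8125×0.5 = 1.9063 in². φR_n = 0.90 × 50 × 1.9063 = 85.8 kips.
Governing: min(56.5, 129.8, 85.8) = 56.5 kips → weld metal.

56.5 kips (weld metal governs)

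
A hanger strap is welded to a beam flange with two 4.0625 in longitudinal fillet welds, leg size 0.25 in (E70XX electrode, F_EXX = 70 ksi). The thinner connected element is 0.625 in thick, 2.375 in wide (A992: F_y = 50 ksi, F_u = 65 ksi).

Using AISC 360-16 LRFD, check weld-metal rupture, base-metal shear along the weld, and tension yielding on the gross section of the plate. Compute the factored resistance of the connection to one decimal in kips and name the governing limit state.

Weld metal: throat = 0.707×0.25 = 0.17675 in, L = 2×4.0625 = 8.125 in. φR_n = 0.75 × 0.6 × 70 × 0.17675 × 8.125 = 45.2 kips.
Base metal shear (0.625 in plate): yield φR_n = 1.0×0.6×50×0.625×8.125 = 152.3 kips; rupture φR_n = 0.75×0.6×65×0.625×8.125 = 148.5 kips; take 148.5 kips (rupture).
Tension yield (gross): A_g = 2.375×0.625 = 1.4844 in². φR_n = 0.90 × 50 × 1.4844 = 66.8 kips.
Governing: min(45.2, 148.5, 66.8) = 45.2 kips → weld metal.

45.2 kips (weld metal governs)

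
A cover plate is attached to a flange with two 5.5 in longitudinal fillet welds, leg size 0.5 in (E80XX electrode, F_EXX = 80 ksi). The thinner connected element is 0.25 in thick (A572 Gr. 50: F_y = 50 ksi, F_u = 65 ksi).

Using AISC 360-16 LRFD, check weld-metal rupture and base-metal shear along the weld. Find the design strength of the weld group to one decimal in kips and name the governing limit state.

80.4 kips (base-metal shear governs)

Weld metal: throat = 0.707×0.5 = 0.3535 in, L = 2×5.5 = 11 in. φR_n = 0.75 × 0.6 × 80 × 0.3535 × 11 = 140.0 kips.
Base metal shear (0.25 in plate): yield φR_n = 1.0×0.6×50×0.25×11 = 82.5 kips; rupture φR_n = 0.75×0.6×65×0.25×11 = 80.4 kips; take 80.4 kips (rupture).
Governing: min(140.0, 80.4) = 80.4 kips → base-metal shear.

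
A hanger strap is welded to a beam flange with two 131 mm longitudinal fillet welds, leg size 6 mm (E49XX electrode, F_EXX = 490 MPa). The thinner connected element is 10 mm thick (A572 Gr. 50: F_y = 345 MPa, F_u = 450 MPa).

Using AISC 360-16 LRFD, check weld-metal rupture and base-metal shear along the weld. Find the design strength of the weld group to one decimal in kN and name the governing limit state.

245.1 kN (weld metal governs)

Weld metal: throat = 0.707×6 = 4.242 mm, L = 2×131 = 262 mm. φR_n = 0.75 × 0.6 × 490 × 4.242 × 262 = 245.1 kN.
Base metal shear (10 mm plate): yield φR_n = 1.0×0.6×345×10×262 = 542.3 kN; rupture φR_n = 0.75×0.6×450×10×262 = 530.6 kN; take 530.6 kN (rupture).
Governing: min(245.1, 530.6) = 245.1 kN → weld metal.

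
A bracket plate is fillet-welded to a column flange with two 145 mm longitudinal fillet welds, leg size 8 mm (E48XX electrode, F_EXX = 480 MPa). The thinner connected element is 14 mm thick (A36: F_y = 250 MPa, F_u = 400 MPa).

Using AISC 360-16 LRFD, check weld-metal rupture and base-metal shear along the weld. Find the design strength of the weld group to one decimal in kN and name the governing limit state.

354.3 kN (weld metal governs)

Weld metal: throat = 0.707×8 = 5.656 mm, L = 2×145 = 290 mm. φR_n = 0.75 × 0.6 × 480 × 5.656 × 290 = 354.3 kN.
Base metal shear (14 mm plate): yield φR_n = 1.0×0.6×250×14×290 = 609.0 kN; rupture φR_n = 0.75×0.6×400×14×290 = 730.8 kN; take 609.0 kN (yield).
Governing: min(354.3, 609.0) = 354.3 kN → weld metal.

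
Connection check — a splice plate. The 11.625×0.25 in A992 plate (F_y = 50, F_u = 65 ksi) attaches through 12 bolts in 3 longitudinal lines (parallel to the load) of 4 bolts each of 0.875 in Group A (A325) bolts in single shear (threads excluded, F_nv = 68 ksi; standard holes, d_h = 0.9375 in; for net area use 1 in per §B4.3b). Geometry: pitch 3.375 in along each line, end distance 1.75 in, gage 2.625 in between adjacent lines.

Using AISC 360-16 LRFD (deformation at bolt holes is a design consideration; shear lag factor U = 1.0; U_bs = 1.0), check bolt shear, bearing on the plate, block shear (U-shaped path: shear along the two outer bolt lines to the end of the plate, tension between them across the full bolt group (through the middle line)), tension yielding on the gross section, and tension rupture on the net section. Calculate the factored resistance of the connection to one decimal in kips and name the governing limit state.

105.1 kips (net-section rupture governs)

Bolt shear: A_b = π(0.875)²/4 = 0.60132 in². φR_n = 0.75 × 68 × 0.60132 × 12 × 1 = 368.0 kips.
Bearing (0.25 in plate, F_u = 65 ksi): end bolts L_c = 1.75 − 0.9375/2 = 1.28125, R_n = min(1.2×1.28125×0.25×65, 2.4×0.875×0.25×65) = 24.984 kips/bolt; interior L_c = 3.375 − 0.9375 = 2.4375, R_n = 34.125 kips/bolt. φR_n = 0.75 × (3×24.984 + 9×34.125) = 286.6 kips.
Block shear: shear path 2×[1.75+3×3.375] = 2×11.875 in, A_gv = 5.9375, A_nv = 2×(11.875 − 3.5×1)×0.25 = 4.1875 in²; tension across gage: (5.25 − 2×1)×0.25 = 0.8125 in². R_n = min(0.6×65×4.1875, 0.6×50×5.9375) + 1.0×65×0.8125 = min(163.31, 178.13) + 52.813 = 216.12 kips. φR_n = 0.75 × 216.12 = 162.1 kips.
Tension yield (gross): A_g = 11.625×0.25 = 2.9063 in². φR_n = 0.90 × 50 × 2.9063 = 130.8 kips.
Tension rupture (net): A_n = (11.625 − 3×1)×0.25 = 2.1563 in² (U = 1.0, A_e = A_n). φR_n = 0.75 × 65 × 2.1563 = 105.1 kips.
Governing: min(368.0, 286.6, 162.1, 130.8, 105.1) = 105.1 kips → net-section rupture.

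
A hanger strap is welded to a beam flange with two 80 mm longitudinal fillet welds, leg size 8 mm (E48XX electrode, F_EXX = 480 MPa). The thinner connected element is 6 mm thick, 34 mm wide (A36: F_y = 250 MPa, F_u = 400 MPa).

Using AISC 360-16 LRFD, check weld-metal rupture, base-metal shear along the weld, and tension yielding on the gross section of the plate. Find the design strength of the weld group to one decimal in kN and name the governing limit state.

Weld metal: throat = 0.707×8 = 5.656 mm, L = 2×80 = 160 mm. φR_n = 0.75 × 0.6 × 480 × 5.656 × 160 = 195.5 kN.
Base metal shear (6 mm plate): yield φR_n = 1.0×0.6×250×6×160 = 144.0 kN; rupture φR_n = 0.75×0.6×400×6×160 = 172.8 kN; take 144.0 kN (yield).
Tension yield (gross): A_g = 34×6 = 204 mm². φR_n = 0.90 × 250 × 204 = 45.9 kN.
Governing: min(195.5, 144.0, 45.9) = 45.9 kN → gross-section yield.

45.9 kN (gross-section yield governs)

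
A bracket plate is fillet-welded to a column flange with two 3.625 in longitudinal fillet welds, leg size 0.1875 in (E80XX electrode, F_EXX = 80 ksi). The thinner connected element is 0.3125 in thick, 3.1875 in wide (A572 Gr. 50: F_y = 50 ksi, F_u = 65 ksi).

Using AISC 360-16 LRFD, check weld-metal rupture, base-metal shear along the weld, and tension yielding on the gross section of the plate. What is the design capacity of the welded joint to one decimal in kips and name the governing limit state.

34.6 kips (weld metal governs)

Weld metal: throat = 0.707×0.1875 = 0.13256 in, L = 2×3.625 = 7.25 in. φR_n = 0.75 × 0.6 × 80 × 0.13256 × 7.25 = 34.6 kips.
Base metal shear (0.3125 in plate): yield φR_n = 1.0×0.6×50×0.3125×7.25 = 68.0 kips; rupture φR_n = 0.75×0.6×65×0.3125×7.25 = 66.3 kips; take 66.3 kips (rupture).
Tension yield (gross): A_g = 3.1875×0.3125 = 0.99609 in². φR_n = 0.90 × 50 × 0.99609 = 44.8 kips.
Governing: min(34.6, 66.3, 44.8) = 34.6 kips → weld metal.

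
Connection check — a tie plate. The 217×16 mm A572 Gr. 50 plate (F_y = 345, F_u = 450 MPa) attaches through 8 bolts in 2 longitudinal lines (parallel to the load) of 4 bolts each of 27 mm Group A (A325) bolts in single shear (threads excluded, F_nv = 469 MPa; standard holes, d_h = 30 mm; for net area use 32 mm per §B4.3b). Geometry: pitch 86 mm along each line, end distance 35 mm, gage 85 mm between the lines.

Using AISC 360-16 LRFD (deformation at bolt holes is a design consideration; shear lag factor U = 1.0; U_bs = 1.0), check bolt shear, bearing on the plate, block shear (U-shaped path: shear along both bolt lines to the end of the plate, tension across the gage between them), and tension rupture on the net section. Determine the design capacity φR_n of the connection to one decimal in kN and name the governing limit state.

Bolt shear: A_b = π(27)²/4 = 572.56 mm². φR_n = 0.75 × 469 × 572.56 × 8 × 1 = 1611.2 kN.
Bearing (16 mm plate, F_u = 450 MPa): end bolts L_c = 35 − 30/2 = 20, R_n = min(1.2×20×16×450, 2.4×27×16×450) = 172.8 kN/bolt; interior L_c = 86 − 30 = 56, R_n = 466.56 kN/bolt. φR_n = 0.75 × (2×172.8 + 6×466.56) = 2358.7 kN.
Block shear: shear path 2×[35+3×86] = 2×293 mm, A_gv = 9376, A_nv = 2×(293 − 3.5×32)×16 = 5792 mm²; tension across gage: (85 − 1×32)×16 = 848 mm². R_n = min(0.6×450×5792, 0.6×345×9376) + 1.0×450×848 = min(1563.8, 1940.8) + 381.6 = 1945.4 kN. φR_n = 0.75 × 1945.4 = 1459.1 kN.
Tension rupture (net): A_n = (217 − 2×32)×16 = 2448 mm² (U = 1.0, A_e = A_n). φR_n = 0.75 × 450 × 2448 = 826.2 kN.
Governing: min(1611.2, 2358.7, 1459.1, 826.2) = 826.2 kN → net-section rupture.

826.2 kN (net-section rupture governs)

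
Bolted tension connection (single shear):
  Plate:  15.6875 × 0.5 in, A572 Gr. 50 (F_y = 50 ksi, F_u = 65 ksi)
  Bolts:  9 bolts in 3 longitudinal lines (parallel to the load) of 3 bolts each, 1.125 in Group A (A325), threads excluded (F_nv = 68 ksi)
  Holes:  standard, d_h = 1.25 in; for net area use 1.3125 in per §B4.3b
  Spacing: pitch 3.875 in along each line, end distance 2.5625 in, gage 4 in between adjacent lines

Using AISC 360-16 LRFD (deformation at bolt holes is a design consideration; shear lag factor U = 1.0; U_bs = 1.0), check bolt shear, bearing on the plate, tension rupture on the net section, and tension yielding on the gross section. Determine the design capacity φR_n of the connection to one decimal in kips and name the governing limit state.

286.4 kips (net-section rupture governs)

Bolt shear: A_b = π(1.125)²/4 = 0.99402 in². φR_n = 0.75 × 68 × 0.99402 × 9 × 1 = 456.3 kips.
Bearing (0.5 in plate, F_u = 65 ksi): end bolts L_c = 2.5625 − 1.25/2 = 1.9375, R_n = min(1.2×1.9375×0.5×65, 2.4×1.125×0.5×65) = 75.563 kips/bolt; interior L_c = 3.875 − 1.25 = 2.625, R_n = 87.75 kips/bolt. φR_n = 0.75 × (3×75.563 + 6×87.75) = 564.9 kips.
Tension rupture (net): A_n = (15.6875 − 3×1.3125)×0.5 = 5.875 in² (U = 1.0, A_e = A_n). φR_n = 0.75 × 65 × 5.875 = 286.4 kips.
Tension yield (gross): A_g = 15.6875×0.5 = 7.8438 in². φR_n = 0.90 × 50 × 7.8438 = 353.0 kips.
Governing: min(456.3, 564.9, 286.4, 353.0) = 286.4 kips → net-section rupture.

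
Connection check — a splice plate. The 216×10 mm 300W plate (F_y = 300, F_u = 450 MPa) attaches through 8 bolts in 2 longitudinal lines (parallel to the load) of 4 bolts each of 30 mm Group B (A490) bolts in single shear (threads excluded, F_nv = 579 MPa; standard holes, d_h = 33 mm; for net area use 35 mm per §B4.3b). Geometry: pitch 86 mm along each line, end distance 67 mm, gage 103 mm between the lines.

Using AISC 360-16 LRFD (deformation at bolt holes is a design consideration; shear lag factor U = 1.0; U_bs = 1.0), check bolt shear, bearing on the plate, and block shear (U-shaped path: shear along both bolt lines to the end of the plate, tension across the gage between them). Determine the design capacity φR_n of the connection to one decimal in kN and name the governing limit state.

Bolt shear: A_b = π(30)²/4 = 706.86 mm². φR_n = 0.75 × 579 × 706.86 × 8 × 1 = 2455.6 kN.
Bearing (10 mm plate, F_u = 450 MPa): end bolts L_c = 67 − 33/2 = 50.5, R_n = min(1.2×50.5×10×450, 2.4×30×10×450) = 272.7 kN/bolt; interior L_c = 86 − 33 = 53, R_n = 286.2 kN/bolt. φR_n = 0.75 × (2×272.7 + 6×286.2) = 1697.0 kN.
Block shear: shear path 2×[67+3×86] = 2×325 mm, A_gv = 6500, A_nv = 2×(325 − 3.5×35)×10 = 4050 mm²; tension across gage: (103 − 1×35)×10 = 680 mm². R_n = min(0.6×450×4050, 0.6×300×6500) + 1.0×450×680 = min(1093.5, 1170) + 306 = 1399.5 kN. φR_n = 0.75 × 1399.5 = 1049.6 kN.
Governing: min(2455.6, 1697.0, 1049.6) = 1049.6 kN → block shear.

1049.6 kN (block shear governs)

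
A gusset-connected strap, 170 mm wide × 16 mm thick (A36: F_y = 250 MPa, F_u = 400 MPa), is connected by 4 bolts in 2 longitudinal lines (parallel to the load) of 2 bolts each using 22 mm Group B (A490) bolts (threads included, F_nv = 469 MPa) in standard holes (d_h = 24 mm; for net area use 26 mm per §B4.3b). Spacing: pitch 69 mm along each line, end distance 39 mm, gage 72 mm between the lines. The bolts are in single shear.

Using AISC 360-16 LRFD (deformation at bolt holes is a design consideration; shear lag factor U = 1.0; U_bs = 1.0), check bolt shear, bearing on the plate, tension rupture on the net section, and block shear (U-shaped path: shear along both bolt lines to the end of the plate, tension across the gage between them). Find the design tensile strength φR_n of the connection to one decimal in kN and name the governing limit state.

Bolt shear: A_b = π(22)²/4 = 380.13 mm². φR_n = 0.75 × 469 × 380.13 × 4 × 1 = 534.8 kN.
Bearing (16 mm plate, F_u = 400 MPa): end bolts L_c = 39 − 24/2 = 27, R_n = min(1.2×27×16×400, 2.4×22×16×400) = 207.36 kN/bolt; interior L_c = 69 − 24 = 45, R_n = 337.92 kN/bolt. φR_n = 0.75 × (2×207.36 + 2×337.92) = 817.9 kN.
Tension rupture (net): A_n = (170 − 2×26)×16 = 1888 mm² (U = 1.0, A_e = A_n). φR_n = 0.75 × 400 × 1888 = 566.4 kN.
Block shear: shear path 2×[39+1×69] = 2×108 mm, A_gv = 3456, A_nv = 2×(108 − 1.5×26)×16 = 2208 mm²; tension across gage: (72 − 1×26)×16 = 736 mm². R_n = min(0.6×400×2208, 0.6×250×3456) + 1.0×400×736 = min(529.92, 518.4) + 294.4 = 812.8 kN. φR_n = 0.75 × 812.8 = 609.6 kN.
Governing: min(534.8, 817.9, 566.4, 609.6) = 534.8 kN → bolt shear.

534.8 kN (bolt shear governs)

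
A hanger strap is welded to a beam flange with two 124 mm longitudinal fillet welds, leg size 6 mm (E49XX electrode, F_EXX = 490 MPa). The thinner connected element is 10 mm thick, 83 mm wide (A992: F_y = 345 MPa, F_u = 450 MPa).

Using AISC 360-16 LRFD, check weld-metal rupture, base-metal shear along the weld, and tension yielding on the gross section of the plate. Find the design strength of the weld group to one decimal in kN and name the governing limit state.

232.0 kN (weld metal governs)

Weld metal: throat = 0.707×6 = 4.242 mm, L = 2×124 = 248 mm. φR_n = 0.75 × 0.6 × 490 × 4.242 × 248 = 232.0 kN.
Base metal shear (10 mm plate): yield φR_n = 1.0×0.6×345×10×248 = 513.4 kN; rupture φR_n = 0.75×0.6×450×10×248 = 502.2 kN; take 502.2 kN (rupture).
Tension yield (gross): A_g = 83×10 = 830 mm². φR_n = 0.90 × 345 × 830 = 257.7 kN.
Governing: min(232.0, 502.2, 257.7) = 232.0 kN → weld metal.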